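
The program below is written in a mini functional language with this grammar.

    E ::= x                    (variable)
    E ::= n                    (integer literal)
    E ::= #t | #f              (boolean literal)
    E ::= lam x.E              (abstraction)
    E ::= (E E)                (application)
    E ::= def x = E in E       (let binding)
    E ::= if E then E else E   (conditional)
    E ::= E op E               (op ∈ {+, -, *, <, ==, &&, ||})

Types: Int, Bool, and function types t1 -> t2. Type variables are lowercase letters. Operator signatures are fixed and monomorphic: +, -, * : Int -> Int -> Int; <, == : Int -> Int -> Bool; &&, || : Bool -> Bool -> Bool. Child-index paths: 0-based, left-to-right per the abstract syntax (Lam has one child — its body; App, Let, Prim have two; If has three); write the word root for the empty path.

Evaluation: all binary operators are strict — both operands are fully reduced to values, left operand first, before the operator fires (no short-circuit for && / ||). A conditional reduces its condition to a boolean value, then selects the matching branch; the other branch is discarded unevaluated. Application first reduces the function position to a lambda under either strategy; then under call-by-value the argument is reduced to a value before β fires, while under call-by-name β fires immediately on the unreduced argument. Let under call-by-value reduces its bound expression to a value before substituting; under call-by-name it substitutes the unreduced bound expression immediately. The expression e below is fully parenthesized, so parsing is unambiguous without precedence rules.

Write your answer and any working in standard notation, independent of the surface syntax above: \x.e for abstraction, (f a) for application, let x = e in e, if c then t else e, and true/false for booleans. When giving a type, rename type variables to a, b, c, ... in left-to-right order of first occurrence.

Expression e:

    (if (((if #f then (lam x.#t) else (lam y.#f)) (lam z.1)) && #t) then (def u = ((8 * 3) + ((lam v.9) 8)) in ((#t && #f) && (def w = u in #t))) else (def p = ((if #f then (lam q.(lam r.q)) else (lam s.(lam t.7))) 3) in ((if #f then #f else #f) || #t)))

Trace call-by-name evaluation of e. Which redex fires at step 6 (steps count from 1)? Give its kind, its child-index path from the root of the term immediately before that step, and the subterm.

Derivation:
step 0: (if (((if false then (\x.true) else (\y.false)) (\z.1)) && true) then (let u = ((8 * 3) + ((\v.9) 8)) in ((true && false) && (let w = u in true))) else (let p = ((if false then (\q.(\r.q)) else (\s.(\t.7))) 3) in ((if false then false else false) || true)))
step 1: [if@0.0.0] (if (((\y.false) (\z.1)) && true) then (let u = ((8 * 3) + ((\v.9) 8)) in ((true && false) && (let w = u in true))) else (let p = ((if false then (\q.(\r.q)) else (\s.(\t.7))) 3) in ((if false then false else false) || true)))
step 2: [beta@0.0] (if (false && true) then (let u = ((8 * 3) + ((\v.9) 8)) in ((true && false) && (let w = u in true))) else (let p = ((if false then (\q.(\r.q)) else (\s.(\t.7))) 3) in ((if false then false else false) || true)))
step 3: [delta@0] (if false then (let u = ((8 * 3) + ((\v.9) 8)) in ((true && false) && (let w = u in true))) else (let p = ((if false then (\q.(\r.q)) else (\s.(\t.7))) 3) in ((if false then false else false) || true)))
step 4: [if@root] (let p = ((if false then (\q.(\r.q)) else (\s.(\t.7))) 3) in ((if false then false else false) || true))
step 5: [let@root] ((if false then false else false) || true)
step 6: [if@0] (false || true)

Answer: if at 0 : (if false then false else false)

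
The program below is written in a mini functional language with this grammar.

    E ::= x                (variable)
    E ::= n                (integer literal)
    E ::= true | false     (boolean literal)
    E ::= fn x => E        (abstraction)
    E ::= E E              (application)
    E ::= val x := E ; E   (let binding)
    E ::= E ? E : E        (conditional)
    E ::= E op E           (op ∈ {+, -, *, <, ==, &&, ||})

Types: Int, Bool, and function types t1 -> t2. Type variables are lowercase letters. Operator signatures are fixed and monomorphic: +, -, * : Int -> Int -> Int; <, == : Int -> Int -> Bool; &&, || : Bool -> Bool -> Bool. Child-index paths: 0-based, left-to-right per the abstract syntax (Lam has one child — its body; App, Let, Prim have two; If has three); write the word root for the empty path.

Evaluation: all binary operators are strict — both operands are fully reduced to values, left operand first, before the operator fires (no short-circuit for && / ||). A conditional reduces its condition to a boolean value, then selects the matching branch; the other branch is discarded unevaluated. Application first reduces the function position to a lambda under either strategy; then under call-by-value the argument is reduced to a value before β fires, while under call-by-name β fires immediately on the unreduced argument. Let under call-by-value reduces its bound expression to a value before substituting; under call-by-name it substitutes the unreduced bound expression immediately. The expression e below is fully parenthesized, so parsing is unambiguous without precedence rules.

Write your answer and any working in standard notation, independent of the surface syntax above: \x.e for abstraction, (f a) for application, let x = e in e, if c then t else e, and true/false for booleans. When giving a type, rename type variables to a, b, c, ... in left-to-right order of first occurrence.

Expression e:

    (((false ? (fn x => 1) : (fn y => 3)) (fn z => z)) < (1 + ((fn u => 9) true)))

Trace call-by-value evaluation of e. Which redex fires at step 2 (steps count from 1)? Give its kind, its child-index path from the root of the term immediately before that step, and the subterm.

Answer: beta at 0 : ((\y.3) (\z.z))

Working:
step 0: (((if false then (\x.1) else (\y.3)) (\z.z)) < (1 + ((\u.9) true)))
step 1: [if@0.0] (((\y.3) (\z.z)) < (1 + ((\u.9) true)))
step 2: [beta@0] (3 < (1 + ((\u.9) true)))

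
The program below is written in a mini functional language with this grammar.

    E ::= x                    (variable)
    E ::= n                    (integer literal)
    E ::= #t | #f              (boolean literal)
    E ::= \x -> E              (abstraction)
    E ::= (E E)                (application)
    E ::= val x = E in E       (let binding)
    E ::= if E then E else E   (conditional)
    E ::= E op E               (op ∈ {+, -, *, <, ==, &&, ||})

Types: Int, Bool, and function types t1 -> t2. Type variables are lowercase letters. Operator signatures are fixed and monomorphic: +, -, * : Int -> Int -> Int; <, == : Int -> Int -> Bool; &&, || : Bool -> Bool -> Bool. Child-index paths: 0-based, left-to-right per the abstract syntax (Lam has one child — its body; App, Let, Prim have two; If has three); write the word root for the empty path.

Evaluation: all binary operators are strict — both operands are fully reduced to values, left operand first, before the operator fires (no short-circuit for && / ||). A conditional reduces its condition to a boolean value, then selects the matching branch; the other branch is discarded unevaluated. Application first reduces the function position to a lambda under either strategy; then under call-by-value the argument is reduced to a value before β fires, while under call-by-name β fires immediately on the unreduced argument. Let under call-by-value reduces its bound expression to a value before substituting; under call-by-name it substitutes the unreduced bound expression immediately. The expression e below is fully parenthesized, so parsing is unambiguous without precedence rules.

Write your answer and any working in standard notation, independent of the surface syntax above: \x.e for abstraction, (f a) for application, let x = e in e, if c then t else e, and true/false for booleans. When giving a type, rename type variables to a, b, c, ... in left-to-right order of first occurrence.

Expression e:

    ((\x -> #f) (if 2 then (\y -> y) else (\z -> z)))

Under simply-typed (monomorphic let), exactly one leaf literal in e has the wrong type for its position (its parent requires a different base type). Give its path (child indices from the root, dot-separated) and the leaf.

Answer: 1.0 : 2

Trace:
\x._ : a -> Bool
  unify Int ~ Bool
  FAIL: mismatch Int ~ Bool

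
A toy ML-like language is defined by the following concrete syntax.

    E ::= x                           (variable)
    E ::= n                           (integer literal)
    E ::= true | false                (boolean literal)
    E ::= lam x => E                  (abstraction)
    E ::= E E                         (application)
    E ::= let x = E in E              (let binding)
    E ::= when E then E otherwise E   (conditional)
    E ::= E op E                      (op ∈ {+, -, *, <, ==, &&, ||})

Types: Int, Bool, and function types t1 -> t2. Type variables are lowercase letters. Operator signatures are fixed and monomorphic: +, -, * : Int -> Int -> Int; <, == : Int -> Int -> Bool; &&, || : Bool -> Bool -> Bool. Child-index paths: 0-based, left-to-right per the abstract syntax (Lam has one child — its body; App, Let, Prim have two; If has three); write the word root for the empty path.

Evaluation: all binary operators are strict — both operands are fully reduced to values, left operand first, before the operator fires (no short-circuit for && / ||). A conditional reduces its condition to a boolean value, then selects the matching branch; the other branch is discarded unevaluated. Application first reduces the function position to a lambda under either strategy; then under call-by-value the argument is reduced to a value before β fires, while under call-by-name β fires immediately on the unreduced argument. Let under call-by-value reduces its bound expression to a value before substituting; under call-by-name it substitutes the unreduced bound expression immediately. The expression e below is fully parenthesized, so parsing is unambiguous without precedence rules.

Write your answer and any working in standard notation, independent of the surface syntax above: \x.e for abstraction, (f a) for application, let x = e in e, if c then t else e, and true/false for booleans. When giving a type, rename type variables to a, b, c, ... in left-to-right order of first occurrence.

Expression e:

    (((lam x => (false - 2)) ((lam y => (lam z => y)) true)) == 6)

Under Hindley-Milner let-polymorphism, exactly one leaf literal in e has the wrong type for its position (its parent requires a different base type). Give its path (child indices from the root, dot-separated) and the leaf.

Answer: 0.0.0.0 : false

Trace:
  unify Bool ~ Int
  FAIL: mismatch Bool ~ Int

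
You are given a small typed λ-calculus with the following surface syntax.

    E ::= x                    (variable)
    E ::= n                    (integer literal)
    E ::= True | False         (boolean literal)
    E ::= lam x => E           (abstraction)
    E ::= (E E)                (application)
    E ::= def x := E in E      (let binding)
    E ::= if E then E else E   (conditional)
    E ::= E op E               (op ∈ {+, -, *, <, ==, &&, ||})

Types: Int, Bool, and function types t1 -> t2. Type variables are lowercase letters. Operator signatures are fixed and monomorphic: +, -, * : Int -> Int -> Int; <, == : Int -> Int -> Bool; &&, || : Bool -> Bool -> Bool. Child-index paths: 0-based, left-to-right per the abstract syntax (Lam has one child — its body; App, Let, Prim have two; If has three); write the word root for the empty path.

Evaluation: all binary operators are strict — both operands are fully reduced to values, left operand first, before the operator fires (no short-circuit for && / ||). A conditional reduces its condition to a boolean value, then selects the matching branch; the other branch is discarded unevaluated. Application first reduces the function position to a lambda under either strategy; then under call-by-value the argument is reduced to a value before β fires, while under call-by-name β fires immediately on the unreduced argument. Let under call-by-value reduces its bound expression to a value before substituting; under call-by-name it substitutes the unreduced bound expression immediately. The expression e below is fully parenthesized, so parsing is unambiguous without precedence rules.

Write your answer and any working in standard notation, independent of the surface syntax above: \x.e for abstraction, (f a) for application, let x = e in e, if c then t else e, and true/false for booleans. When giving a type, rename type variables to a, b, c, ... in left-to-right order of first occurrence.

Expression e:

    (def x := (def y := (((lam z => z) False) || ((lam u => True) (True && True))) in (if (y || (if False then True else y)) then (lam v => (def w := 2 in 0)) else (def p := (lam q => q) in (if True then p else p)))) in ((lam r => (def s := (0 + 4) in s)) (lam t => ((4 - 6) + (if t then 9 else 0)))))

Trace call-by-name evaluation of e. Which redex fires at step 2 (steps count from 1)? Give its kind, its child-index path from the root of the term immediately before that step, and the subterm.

Answer: beta at root : ((\r.(let s = (0 + 4) in s)) (\t.((4 - 6) + (if t then 9 else 0))))

Derivation:
step 0: (let x = (let y = (((\z.z) false) || ((\u.true) (true && true))) in (if (y || (if false then true else y)) then (\v.(let w = 2 in 0)) else (let p = (\q.q) in (if true then p else p)))) in ((\r.(let s = (0 + 4) in s)) (\t.((4 - 6) + (if t then 9 else 0)))))
step 1: [let@root] ((\r.(let s = (0 + 4) in s)) (\t.((4 - 6) + (if t then 9 else 0))))
step 2: [beta@root] (let s = (0 + 4) in s)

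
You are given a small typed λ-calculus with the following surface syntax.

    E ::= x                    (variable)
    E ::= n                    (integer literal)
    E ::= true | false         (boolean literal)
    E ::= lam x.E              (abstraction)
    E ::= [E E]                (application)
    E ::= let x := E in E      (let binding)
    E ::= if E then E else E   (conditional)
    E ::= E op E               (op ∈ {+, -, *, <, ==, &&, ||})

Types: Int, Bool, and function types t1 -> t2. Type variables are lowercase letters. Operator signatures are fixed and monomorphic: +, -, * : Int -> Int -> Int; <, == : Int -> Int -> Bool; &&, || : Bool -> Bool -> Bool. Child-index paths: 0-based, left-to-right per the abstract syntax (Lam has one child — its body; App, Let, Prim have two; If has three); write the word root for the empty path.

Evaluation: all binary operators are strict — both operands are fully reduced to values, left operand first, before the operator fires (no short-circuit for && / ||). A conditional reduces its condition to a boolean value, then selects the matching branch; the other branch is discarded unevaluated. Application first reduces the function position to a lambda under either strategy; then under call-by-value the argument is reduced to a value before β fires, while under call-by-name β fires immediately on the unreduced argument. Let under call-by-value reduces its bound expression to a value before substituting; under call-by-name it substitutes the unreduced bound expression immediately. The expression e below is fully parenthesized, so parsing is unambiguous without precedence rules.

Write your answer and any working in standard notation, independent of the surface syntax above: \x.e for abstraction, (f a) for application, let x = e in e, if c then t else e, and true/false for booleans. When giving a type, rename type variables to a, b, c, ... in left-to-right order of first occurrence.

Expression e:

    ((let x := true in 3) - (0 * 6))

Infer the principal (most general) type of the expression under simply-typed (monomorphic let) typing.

Answer: Int

Working:
let x : Bool
  unify Int ~ Int
  unify Int ~ Int
  unify Int ~ Int
  unify Int ~ Int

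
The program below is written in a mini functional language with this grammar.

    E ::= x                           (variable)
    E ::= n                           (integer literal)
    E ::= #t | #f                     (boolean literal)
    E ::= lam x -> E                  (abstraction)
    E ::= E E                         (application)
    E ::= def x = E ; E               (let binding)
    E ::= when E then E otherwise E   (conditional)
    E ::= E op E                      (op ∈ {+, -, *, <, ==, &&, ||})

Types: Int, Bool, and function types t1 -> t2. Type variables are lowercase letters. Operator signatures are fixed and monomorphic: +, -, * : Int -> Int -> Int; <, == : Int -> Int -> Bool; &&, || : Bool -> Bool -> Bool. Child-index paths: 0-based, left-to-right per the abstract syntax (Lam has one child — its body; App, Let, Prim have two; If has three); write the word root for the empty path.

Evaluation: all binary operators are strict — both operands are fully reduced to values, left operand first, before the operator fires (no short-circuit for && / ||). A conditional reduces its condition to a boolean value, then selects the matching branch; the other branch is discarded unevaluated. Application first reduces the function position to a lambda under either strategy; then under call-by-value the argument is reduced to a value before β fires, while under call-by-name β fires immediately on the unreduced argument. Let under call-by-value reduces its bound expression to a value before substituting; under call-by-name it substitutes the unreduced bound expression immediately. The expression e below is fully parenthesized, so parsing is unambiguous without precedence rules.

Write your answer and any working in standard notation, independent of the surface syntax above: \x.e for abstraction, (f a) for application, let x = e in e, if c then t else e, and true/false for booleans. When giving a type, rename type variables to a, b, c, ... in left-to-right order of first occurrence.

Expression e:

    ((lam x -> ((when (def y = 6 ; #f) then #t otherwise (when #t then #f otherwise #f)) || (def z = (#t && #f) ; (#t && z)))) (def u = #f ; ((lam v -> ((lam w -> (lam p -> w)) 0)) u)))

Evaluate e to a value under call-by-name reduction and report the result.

Answer: false

Trace:
step 0: ((\x.((if (let y = 6 in false) then true else (if true then false else false)) || (let z = (true && false) in (true && z)))) (let u = false in ((\v.((\w.(\p.w)) 0)) u)))
step 1: [beta@root] ((if (let y = 6 in false) then true else (if true then false else false)) || (let z = (true && false) in (true && z)))
step 2: [let@0.0] ((if false then true else (if true then false else false)) || (let z = (true && false) in (true && z)))
step 3: [if@0] ((if true then false else false) || (let z = (true && false) in (true && z)))
step 4: [if@0] (false || (let z = (true && false) in (true && z)))
step 5: [let@1] (false || (true && (true && false)))
step 6: [delta@1.1] (false || (true && false))
step 7: [delta@1] (false || false)
step 8: [delta@root] false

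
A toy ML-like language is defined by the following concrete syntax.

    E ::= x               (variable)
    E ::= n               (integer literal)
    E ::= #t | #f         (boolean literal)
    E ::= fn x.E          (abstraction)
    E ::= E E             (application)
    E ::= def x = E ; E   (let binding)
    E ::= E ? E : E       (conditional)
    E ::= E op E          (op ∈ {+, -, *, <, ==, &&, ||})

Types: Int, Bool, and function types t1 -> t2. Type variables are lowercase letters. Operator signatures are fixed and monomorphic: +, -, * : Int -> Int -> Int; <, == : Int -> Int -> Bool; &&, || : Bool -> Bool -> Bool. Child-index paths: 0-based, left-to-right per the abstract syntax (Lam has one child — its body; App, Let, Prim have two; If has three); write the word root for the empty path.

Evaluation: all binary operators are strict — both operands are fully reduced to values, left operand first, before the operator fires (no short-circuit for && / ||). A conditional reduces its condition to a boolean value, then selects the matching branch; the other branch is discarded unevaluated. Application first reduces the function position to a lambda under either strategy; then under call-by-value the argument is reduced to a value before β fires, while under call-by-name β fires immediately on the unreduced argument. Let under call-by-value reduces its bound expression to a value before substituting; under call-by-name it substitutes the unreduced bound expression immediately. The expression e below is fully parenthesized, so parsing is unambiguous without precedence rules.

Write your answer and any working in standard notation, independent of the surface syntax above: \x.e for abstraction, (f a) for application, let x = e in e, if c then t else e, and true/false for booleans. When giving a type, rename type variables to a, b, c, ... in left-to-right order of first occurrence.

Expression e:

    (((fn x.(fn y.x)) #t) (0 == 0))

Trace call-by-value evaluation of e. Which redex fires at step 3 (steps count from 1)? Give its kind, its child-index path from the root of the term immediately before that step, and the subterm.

Answer: beta at root : ((\y.true) true)

Derivation:
step 0: (((\x.(\y.x)) true) (0 == 0))
step 1: [beta@0] ((\y.true) (0 == 0))
step 2: [delta@1] ((\y.true) true)
step 3: [beta@root] true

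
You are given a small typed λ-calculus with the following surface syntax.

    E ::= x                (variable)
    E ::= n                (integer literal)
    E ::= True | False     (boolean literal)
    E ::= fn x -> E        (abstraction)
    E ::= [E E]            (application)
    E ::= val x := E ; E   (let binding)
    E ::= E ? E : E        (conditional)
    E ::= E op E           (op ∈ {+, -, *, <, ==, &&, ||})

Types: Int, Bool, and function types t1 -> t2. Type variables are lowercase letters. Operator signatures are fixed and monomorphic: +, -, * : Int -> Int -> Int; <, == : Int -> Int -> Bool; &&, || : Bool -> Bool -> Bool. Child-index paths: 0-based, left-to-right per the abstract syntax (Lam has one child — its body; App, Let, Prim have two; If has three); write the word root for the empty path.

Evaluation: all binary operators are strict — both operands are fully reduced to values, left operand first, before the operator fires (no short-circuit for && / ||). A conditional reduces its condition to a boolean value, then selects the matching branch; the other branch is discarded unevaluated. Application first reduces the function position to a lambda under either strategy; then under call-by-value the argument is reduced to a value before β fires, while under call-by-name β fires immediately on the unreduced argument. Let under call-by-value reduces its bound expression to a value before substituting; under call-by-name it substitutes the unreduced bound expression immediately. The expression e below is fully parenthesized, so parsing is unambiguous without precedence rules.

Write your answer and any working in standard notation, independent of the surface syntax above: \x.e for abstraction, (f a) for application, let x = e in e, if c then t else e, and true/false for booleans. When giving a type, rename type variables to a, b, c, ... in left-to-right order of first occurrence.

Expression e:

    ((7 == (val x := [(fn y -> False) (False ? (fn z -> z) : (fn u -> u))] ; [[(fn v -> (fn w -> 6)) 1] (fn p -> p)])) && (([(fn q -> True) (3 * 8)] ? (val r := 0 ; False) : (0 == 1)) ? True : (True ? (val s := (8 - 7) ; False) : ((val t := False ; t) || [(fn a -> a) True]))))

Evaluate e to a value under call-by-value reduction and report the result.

Answer: false

Trace:
step 0: ((7 == (let x = ((\y.false) (if false then (\z.z) else (\u.u))) in (((\v.(\w.6)) 1) (\p.p)))) && (if (if ((\q.true) (3 * 8)) then (let r = 0 in false) else (0 == 1)) then true else (if true then (let s = (8 - 7) in false) else ((let t = false in t) || ((\a.a) true)))))
step 1: [if@0.1.0.1] ((7 == (let x = ((\y.false) (\u.u)) in (((\v.(\w.6)) 1) (\p.p)))) && (if (if ((\q.true) (3 * 8)) then (let r = 0 in false) else (0 == 1)) then true else (if true then (let s = (8 - 7) in false) else ((let t = false in t) || ((\a.a) true)))))
step 2: [beta@0.1.0] ((7 == (let x = false in (((\v.(\w.6)) 1) (\p.p)))) && (if (if ((\q.true) (3 * 8)) then (let r = 0 in false) else (0 == 1)) then true else (if true then (let s = (8 - 7) in false) else ((let t = false in t) || ((\a.a) true)))))
step 3: [let@0.1] ((7 == (((\v.(\w.6)) 1) (\p.p))) && (if (if ((\q.true) (3 * 8)) then (let r = 0 in false) else (0 == 1)) then true else (if true then (let s = (8 - 7) in false) else ((let t = false in t) || ((\a.a) true)))))
step 4: [beta@0.1.0] ((7 == ((\w.6) (\p.p))) && (if (if ((\q.true) (3 * 8)) then (let r = 0 in false) else (0 == 1)) then true else (if true then (let s = (8 - 7) in false) else ((let t = false in t) || ((\a.a) true)))))
step 5: [beta@0.1] ((7 == 6) && (if (if ((\q.true) (3 * 8)) then (let r = 0 in false) else (0 == 1)) then true else (if true then (let s = (8 - 7) in false) else ((let t = false in t) || ((\a.a) true)))))
step 6: [delta@0] (false && (if (if ((\q.true) (3 * 8)) then (let r = 0 in false) else (0 == 1)) then true else (if true then (let s = (8 - 7) in false) else ((let t = false in t) || ((\a.a) true)))))
step 7: [delta@1.0.0.1] (false && (if (if ((\q.true) 24) then (let r = 0 in false) else (0 == 1)) then true else (if true then (let s = (8 - 7) in false) else ((let t = false in t) || ((\a.a) true)))))
step 8: [beta@1.0.0] (false && (if (if true then (let r = 0 in false) else (0 == 1)) then true else (if true then (let s = (8 - 7) in false) else ((let t = false in t) || ((\a.a) true)))))
step 9: [if@1.0] (false && (if (let r = 0 in false) then true else (if true then (let s = (8 - 7) in false) else ((let t = false in t) || ((\a.a) true)))))
step 10: [let@1.0] (false && (if false then true else (if true then (let s = (8 - 7) in false) else ((let t = false in t) || ((\a.a) true)))))
step 11: [if@1] (false && (if true then (let s = (8 - 7) in false) else ((let t = false in t) || ((\a.a) true))))
step 12: [if@1] (false && (let s = (8 - 7) in false))
step 13: [delta@1.0] (false && (let s = 1 in false))
step 14: [let@1] (false && false)
step 15: [delta@root] false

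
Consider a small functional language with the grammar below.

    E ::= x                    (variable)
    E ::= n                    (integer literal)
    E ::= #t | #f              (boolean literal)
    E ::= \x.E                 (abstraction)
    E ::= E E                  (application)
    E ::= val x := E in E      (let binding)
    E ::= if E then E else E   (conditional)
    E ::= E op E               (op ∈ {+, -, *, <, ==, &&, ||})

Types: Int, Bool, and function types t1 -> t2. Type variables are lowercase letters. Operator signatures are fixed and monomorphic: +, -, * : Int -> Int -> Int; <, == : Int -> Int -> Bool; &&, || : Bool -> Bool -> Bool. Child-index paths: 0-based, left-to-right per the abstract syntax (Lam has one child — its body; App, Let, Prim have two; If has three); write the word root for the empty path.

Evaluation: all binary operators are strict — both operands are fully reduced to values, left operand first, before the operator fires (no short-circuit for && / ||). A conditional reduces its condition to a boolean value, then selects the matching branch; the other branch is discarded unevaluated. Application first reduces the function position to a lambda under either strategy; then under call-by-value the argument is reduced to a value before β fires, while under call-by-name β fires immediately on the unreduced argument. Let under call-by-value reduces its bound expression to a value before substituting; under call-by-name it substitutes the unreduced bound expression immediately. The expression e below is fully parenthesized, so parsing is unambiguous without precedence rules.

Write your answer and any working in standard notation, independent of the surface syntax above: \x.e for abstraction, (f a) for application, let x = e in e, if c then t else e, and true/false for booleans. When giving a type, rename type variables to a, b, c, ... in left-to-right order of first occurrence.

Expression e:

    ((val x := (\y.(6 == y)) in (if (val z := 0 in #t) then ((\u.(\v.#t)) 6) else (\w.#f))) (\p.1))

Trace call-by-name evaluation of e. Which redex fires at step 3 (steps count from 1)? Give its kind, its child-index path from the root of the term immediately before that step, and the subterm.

Answer: if at 0 : (if true then ((\u.(\v.true)) 6) else (\w.false))

Working:
step 0: ((let x = (\y.(6 == y)) in (if (let z = 0 in true) then ((\u.(\v.true)) 6) else (\w.false))) (\p.1))
step 1: [let@0] ((if (let z = 0 in true) then ((\u.(\v.true)) 6) else (\w.false)) (\p.1))
step 2: [let@0.0] ((if true then ((\u.(\v.true)) 6) else (\w.false)) (\p.1))
step 3: [if@0] (((\u.(\v.true)) 6) (\p.1))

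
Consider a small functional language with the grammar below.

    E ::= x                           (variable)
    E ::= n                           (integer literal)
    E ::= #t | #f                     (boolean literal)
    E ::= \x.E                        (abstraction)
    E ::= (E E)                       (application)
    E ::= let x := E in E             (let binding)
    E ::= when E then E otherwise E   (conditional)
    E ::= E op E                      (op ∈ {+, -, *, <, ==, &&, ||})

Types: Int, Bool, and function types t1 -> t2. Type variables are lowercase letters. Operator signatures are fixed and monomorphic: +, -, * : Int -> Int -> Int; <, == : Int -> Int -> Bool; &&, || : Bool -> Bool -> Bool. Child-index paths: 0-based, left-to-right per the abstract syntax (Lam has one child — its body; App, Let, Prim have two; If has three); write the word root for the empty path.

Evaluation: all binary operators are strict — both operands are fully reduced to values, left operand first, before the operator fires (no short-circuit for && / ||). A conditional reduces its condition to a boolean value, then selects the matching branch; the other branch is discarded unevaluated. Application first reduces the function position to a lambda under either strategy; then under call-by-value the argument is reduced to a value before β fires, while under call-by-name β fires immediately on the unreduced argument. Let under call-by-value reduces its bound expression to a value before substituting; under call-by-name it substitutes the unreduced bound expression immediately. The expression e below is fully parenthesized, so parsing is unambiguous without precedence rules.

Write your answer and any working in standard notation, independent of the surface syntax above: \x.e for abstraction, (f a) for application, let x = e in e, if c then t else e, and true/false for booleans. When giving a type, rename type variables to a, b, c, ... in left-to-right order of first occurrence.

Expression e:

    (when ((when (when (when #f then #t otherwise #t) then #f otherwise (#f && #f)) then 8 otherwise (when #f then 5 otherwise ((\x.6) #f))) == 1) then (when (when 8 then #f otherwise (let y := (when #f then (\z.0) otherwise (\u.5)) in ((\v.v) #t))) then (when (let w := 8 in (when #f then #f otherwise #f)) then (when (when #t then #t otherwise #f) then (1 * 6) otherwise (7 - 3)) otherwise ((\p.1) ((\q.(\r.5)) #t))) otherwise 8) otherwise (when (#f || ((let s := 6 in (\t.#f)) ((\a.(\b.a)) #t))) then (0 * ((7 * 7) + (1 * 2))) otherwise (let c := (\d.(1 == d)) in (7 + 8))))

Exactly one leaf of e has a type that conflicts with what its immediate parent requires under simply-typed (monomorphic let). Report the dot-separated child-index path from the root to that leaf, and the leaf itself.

Answer: 1.0.0 : 8

Working:
  unify Bool ~ Bool
  unify Bool ~ Bool
  unify Bool ~ Bool
  unify Bool ~ Bool
  unify Bool ~ Bool
  unify Bool ~ Bool
  unify Bool ~ Bool
  unify Bool ~ Bool
\x._ : a -> Int
  unify a -> Int ~ Bool -> b
  unify a ~ Bool
  unify Int ~ b
_ _ : Int
  unify Int ~ Int
  unify Int ~ Int
  unify Int ~ Int
  unify Int ~ Int
  unify Bool ~ Bool
  unify Int ~ Bool
  FAIL: mismatch Int ~ Bool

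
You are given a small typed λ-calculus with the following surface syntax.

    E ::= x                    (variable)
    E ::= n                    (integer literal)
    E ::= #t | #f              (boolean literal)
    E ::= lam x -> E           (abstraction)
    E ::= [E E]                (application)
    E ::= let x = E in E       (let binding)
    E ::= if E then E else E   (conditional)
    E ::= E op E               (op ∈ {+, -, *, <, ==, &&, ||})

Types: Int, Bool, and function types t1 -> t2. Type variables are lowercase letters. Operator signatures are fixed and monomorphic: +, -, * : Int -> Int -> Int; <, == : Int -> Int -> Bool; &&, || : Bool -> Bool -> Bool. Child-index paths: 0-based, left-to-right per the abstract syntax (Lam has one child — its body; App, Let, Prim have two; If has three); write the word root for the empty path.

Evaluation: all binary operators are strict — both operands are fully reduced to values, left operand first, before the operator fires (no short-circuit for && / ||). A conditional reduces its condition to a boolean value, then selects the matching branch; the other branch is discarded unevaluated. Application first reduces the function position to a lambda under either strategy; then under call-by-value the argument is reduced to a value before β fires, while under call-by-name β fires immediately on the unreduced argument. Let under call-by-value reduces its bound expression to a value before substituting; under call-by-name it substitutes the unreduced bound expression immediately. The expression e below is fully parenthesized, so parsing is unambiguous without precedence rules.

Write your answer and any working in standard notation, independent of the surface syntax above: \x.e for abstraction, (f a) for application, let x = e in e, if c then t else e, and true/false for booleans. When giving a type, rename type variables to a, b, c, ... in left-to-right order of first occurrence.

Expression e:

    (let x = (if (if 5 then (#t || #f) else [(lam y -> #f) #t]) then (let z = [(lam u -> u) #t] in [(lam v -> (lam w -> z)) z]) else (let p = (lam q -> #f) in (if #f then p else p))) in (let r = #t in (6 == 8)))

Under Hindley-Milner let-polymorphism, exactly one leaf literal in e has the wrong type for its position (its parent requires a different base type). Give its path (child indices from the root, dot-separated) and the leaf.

Trace:
  unify Int ~ Bool
  FAIL: mismatch Int ~ Bool

Answer: 0.0.0 : 5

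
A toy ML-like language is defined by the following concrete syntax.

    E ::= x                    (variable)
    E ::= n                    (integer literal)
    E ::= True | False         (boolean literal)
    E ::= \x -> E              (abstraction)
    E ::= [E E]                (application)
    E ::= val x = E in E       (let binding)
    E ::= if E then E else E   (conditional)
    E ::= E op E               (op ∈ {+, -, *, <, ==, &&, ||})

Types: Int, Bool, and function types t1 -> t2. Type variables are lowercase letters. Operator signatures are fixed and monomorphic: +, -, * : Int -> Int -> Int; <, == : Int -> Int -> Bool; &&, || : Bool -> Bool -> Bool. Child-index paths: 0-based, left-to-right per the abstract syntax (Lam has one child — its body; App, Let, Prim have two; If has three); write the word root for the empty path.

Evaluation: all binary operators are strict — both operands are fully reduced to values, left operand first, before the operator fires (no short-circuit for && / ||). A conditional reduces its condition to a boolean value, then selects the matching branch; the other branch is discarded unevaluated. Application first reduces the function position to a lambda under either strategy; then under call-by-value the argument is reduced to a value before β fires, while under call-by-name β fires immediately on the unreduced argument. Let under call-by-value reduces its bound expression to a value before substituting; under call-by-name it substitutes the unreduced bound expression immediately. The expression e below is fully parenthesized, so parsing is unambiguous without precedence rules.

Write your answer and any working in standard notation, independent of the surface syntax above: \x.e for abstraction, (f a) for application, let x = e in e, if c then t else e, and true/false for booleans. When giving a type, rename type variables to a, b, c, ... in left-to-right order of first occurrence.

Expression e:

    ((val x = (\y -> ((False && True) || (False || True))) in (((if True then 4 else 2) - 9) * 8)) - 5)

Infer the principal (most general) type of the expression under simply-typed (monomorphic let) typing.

Answer: Int

Working:
  unify Bool ~ Bool
  unify Bool ~ Bool
  unify Bool ~ Bool
  unify Bool ~ Bool
  unify Bool ~ Bool
  unify Bool ~ Bool
\y._ : a -> Bool
let x : a -> Bool
  unify Bool ~ Bool
  unify Int ~ Int
  unify Int ~ Int
  unify Int ~ Int
  unify Int ~ Int
  unify Int ~ Int
  unify Int ~ Int
  unify Int ~ Int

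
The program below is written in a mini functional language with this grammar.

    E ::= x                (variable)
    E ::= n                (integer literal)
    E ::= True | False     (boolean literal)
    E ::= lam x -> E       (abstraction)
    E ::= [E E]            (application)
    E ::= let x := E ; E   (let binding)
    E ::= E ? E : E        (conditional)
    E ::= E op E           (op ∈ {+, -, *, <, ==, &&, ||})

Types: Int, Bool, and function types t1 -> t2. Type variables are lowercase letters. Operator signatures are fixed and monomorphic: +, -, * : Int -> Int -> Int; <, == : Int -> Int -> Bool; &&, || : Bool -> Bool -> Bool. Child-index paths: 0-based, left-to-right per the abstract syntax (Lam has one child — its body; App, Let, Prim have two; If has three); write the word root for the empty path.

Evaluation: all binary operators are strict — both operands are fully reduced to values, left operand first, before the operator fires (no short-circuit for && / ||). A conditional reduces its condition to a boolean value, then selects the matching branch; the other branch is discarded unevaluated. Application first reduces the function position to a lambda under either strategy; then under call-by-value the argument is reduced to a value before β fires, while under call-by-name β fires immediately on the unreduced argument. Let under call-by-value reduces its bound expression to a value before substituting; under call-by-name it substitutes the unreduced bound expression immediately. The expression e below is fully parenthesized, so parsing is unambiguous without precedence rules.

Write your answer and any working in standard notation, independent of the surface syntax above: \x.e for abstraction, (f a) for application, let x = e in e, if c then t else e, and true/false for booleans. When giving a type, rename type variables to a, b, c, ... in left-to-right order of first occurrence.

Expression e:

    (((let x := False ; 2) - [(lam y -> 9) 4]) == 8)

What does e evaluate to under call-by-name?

Answer: false

Working:
step 0: (((let x = false in 2) - ((\y.9) 4)) == 8)
step 1: [let@0.0] ((2 - ((\y.9) 4)) == 8)
step 2: [beta@0.1] ((2 - 9) == 8)
step 3: [delta@0] (-7 == 8)
step 4: [delta@root] false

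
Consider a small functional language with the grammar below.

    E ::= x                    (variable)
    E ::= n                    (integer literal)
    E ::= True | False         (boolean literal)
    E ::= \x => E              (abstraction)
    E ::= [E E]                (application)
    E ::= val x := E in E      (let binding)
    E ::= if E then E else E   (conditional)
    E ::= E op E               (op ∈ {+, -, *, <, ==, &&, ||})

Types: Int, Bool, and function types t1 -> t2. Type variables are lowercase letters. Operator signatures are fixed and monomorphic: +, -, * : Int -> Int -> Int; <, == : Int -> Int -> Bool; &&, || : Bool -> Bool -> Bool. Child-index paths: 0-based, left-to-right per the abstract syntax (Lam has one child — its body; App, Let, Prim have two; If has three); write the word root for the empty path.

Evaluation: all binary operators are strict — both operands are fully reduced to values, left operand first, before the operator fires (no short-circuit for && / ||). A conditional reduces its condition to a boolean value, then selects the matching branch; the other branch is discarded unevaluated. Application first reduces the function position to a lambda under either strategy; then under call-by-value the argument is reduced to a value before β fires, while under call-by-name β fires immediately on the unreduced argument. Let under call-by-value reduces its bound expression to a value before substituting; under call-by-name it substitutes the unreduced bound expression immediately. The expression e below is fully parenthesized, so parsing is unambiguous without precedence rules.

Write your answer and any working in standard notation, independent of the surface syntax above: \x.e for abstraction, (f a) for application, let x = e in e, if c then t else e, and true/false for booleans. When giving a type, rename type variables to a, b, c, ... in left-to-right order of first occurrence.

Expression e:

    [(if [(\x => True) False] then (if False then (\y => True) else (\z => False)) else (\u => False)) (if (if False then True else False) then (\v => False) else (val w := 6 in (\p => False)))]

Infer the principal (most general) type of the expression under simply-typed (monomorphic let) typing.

Working:
\x._ : a -> Bool
  unify a -> Bool ~ Bool -> b
  unify a ~ Bool
  unify Bool ~ b
_ _ : Bool
  unify Bool ~ Bool
  unify Bool ~ Bool
\y._ : c -> Bool
\z._ : d -> Bool
  unify c -> Bool ~ d -> Bool
  unify c ~ d
  unify Bool ~ Bool
\u._ : e -> Bool
  unify d -> Bool ~ e -> Bool
  unify d ~ e
  unify Bool ~ Bool
  unify Bool ~ Bool
  unify Bool ~ Bool
  unify Bool ~ Bool
\v._ : f -> Bool
let w : Int
\p._ : g -> Bool
  unify f -> Bool ~ g -> Bool
  unify f ~ g
  unify Bool ~ Bool
  unify e -> Bool ~ (g -> Bool) -> h
  unify e ~ g -> Bool
  unify Bool ~ h
_ _ : Bool

Answer: Bool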